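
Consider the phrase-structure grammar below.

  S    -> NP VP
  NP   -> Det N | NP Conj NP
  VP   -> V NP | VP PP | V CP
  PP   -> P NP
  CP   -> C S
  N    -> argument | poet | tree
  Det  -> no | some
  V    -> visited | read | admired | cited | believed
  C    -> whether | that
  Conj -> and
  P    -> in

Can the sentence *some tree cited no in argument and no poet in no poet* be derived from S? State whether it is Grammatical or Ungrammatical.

Ungrammatical

A Det word can never sit immediately before a P word in any string this grammar generates, so the substring 'no in' rules out a derivation.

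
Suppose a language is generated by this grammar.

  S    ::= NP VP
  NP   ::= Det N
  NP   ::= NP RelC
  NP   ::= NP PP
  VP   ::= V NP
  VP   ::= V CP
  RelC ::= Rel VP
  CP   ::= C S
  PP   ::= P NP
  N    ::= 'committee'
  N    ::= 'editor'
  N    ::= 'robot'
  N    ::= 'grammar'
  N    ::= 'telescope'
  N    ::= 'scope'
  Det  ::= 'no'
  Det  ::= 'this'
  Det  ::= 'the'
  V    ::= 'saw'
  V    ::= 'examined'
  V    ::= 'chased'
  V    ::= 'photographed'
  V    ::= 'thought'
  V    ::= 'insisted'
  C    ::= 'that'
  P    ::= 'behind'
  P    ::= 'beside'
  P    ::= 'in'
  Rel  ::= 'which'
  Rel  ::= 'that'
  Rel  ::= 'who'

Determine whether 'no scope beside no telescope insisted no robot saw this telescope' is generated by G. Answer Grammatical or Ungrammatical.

Ungrammatical

For S → NP VP, every NP-prefix leaves a non-VP remainder: after 'no scope' the remainder is not a VP; after 'no scope beside no telescope' the remainder is not a VP.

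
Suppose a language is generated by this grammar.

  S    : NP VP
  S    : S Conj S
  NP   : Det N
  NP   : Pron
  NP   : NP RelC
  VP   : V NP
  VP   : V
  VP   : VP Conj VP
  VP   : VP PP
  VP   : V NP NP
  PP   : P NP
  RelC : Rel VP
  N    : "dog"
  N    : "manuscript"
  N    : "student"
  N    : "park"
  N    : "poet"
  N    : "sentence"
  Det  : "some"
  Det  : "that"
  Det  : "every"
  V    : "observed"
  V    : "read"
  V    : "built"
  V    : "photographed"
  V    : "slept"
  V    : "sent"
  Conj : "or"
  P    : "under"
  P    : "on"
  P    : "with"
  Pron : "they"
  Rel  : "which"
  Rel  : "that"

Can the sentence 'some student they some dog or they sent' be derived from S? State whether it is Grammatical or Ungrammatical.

Ungrammatical

For S → NP VP, the only prefix that parses as NP is 'some student', but the remainder 'they some dog or they sent' is not a VP under these rules. The alternative S rule S → S Conj S likewise has no satisfying split.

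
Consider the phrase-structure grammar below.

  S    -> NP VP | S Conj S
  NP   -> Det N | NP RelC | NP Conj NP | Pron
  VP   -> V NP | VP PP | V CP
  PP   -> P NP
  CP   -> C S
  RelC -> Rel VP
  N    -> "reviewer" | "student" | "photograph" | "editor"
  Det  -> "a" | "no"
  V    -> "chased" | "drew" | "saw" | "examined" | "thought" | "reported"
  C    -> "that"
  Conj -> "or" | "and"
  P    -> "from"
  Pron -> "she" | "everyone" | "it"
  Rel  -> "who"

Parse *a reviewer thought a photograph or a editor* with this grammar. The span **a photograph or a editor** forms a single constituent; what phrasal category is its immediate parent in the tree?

VP

S
  NP
    Det: a
    N: reviewer
  VP
    V: thought
    NP
      NP
        Det: a
        N: photograph
      Conj: or
      NP
        Det: a
        N: editor
The span 'a photograph or a editor' is the NP node built by NP → NP Conj NP.
Its mother is the VP built by VP → V NP.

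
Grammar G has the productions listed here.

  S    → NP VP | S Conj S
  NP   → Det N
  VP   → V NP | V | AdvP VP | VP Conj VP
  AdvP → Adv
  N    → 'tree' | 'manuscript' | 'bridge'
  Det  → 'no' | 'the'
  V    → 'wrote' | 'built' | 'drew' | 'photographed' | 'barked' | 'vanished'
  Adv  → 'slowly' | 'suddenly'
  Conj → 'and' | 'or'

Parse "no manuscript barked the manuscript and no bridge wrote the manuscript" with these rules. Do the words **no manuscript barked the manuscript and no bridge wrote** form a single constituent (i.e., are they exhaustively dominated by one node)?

[S [S [NP [Det no] [N manuscript]] [VP [V barked] [NP [Det the] [N manuscript]]]] [Conj and] [S [NP [Det no] [N bridge]] [VP [V wrote] [NP [Det the] [N manuscript]]]]]
The smallest constituent containing 'no manuscript barked the manuscript and no bridge wrote' is the S spanning 'no manuscript barked the manuscript and no bridge wrote the manuscript'; no single node in the tree dominates exactly the given words.

No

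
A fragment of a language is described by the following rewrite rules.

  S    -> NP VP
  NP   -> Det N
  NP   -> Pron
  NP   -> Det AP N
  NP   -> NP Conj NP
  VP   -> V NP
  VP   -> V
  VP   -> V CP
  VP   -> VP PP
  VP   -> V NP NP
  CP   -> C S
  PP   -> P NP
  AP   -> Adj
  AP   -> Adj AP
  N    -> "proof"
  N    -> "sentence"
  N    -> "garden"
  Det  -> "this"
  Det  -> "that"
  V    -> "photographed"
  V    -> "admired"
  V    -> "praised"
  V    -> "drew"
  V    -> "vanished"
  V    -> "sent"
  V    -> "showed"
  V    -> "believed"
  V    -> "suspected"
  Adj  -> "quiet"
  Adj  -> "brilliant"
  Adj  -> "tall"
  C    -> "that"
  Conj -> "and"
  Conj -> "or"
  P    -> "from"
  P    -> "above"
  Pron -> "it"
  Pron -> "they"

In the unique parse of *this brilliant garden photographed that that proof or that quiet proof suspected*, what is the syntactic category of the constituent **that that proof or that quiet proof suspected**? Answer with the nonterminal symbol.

CP

[S [NP [Det this] [AP [Adj brilliant]] [N garden]] [VP [V photographed] [CP [C that] [S [NP [NP [Det that] [N proof]] [Conj or] [NP [Det that] [AP [Adj quiet]] [N proof]]] [VP [V suspected]]]]]]
The span 'that that proof or that quiet proof suspected' is the CP node built by CP → C S.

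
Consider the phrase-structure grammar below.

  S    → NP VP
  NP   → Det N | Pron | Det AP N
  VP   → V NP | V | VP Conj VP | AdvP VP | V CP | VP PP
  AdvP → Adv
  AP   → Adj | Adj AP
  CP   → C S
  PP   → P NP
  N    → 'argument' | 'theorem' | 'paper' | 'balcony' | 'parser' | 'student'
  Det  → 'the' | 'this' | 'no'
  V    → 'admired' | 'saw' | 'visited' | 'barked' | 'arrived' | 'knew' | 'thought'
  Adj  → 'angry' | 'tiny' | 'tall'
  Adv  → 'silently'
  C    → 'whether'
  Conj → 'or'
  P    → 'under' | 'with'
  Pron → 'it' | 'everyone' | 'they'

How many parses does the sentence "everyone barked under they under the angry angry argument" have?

1

[S [NP [Pron everyone]] [VP [VP [VP [V barked]] [PP [P under] [NP [Pron they]]]] [PP [P under] [NP [Det the] [AP [Adj angry] [AP [Adj angry]]] [N argument]]]]]
No rule offers an alternative attachment or grouping for any span, so this is the only derivation.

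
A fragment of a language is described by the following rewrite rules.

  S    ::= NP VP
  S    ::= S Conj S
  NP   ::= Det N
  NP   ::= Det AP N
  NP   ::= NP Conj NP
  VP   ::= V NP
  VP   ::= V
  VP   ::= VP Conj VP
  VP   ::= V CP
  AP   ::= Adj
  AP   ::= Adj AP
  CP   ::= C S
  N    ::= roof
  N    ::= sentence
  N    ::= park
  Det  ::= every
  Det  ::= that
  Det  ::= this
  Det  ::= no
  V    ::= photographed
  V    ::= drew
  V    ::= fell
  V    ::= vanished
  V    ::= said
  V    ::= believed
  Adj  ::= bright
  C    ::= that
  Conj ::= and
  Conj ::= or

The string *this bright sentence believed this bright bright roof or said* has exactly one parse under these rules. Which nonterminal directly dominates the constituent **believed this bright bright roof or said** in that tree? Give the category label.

S

S
  NP
    Det: this
    AP
      Adj: bright
    N: sentence
  VP
    VP
      V: believed
      NP
        Det: this
        AP
          Adj: bright
          AP
            Adj: bright
        N: roof
    Conj: or
    VP
      V: said
The span 'believed this bright bright roof or said' is the VP node built by VP → VP Conj VP.
Its mother is the S built by S → NP VP.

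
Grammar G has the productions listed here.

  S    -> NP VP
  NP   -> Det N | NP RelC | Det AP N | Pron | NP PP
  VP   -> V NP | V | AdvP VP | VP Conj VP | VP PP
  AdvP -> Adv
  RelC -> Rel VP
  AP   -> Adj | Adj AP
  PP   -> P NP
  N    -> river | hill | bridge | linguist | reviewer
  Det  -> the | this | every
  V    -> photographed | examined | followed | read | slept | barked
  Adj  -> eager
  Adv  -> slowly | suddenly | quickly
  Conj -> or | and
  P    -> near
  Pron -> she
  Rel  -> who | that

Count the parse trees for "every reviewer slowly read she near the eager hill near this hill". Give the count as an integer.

9

Two of the 9 distinct bracketings:
[S [NP [Det every] [N reviewer]] [VP [AdvP [Adv slowly]] [VP [V read] [NP [NP [Pron she]] [PP [P near] [NP [NP [Det the] [AP [Adj eager]] [N hill]] [PP [P near] [NP [Det this] [N hill]]]]]]]]]
[S [NP [Det every] [N reviewer]] [VP [AdvP [Adv slowly]] [VP [V read] [NP [NP [NP [Pron she]] [PP [P near] [NP [Det the] [AP [Adj eager]] [N hill]]]] [PP [P near] [NP [Det this] [N hill]]]]]]]
The trees differ in how a recursive rule is bracketed over the same span.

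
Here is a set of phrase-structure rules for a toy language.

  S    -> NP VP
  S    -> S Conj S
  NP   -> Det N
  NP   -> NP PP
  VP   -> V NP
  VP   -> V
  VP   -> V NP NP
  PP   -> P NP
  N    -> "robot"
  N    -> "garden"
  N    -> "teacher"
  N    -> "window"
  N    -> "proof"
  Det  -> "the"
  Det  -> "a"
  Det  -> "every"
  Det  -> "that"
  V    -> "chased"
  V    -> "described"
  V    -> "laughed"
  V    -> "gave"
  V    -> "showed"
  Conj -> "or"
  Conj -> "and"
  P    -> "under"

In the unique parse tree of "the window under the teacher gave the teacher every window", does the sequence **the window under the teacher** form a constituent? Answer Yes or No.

Yes

[S [NP [NP [Det the] [N window]] [PP [P under] [NP [Det the] [N teacher]]]] [VP [V gave] [NP [Det the] [N teacher]] [NP [Det every] [N window]]]]
The words 'the window under the teacher' are exhaustively dominated by a single NP node (built by NP → NP PP), so they form a constituent.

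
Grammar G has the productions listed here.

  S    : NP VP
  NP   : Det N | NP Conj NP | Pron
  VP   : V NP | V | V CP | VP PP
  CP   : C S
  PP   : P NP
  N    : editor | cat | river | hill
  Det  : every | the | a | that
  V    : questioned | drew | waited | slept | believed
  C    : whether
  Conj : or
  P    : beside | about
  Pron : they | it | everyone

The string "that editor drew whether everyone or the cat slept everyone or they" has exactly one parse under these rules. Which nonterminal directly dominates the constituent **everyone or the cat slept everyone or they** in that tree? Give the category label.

[S [NP [Det that] [N editor]] [VP [V drew] [CP [C whether] [S [NP [NP [Pron everyone]] [Conj or] [NP [Det the] [N cat]]] [VP [V slept] [NP [NP [Pron everyone]] [Conj or] [NP [Pron they]]]]]]]]
The span 'everyone or the cat slept everyone or they' is the S node built by S → NP VP.
Its mother is the CP built by CP → C S.

CP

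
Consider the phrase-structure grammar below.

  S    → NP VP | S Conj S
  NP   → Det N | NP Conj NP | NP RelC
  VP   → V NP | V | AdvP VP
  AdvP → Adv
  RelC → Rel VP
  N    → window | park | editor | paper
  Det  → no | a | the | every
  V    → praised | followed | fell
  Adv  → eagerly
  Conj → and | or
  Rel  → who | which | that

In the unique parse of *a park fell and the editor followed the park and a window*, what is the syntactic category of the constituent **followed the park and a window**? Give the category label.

VP

[S [S [NP [Det a] [N park]] [VP [V fell]]] [Conj and] [S [NP [Det the] [N editor]] [VP [V followed] [NP [NP [Det the] [N park]] [Conj and] [NP [Det a] [N window]]]]]]
The span 'followed the park and a window' is the VP node built by VP → V NP.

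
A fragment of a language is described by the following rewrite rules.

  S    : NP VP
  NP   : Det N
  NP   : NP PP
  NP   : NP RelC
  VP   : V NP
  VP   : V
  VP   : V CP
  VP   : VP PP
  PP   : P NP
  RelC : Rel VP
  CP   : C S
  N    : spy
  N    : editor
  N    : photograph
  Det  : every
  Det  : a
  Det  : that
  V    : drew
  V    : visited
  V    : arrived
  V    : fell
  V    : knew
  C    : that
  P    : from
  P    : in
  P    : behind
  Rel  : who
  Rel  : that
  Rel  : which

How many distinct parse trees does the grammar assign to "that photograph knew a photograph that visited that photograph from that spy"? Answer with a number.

4

Two of the 4 distinct bracketings:
[S [NP [Det that] [N photograph]] [VP [V knew] [NP [NP [NP [Det a] [N photograph]] [RelC [Rel that] [VP [V visited] [NP [Det that] [N photograph]]]]] [PP [P from] [NP [Det that] [N spy]]]]]]
[S [NP [Det that] [N photograph]] [VP [V knew] [NP [NP [Det a] [N photograph]] [RelC [Rel that] [VP [V visited] [NP [NP [Det that] [N photograph]] [PP [P from] [NP [Det that] [N spy]]]]]]]]]
The trees differ in how a recursive rule is bracketed over the same span.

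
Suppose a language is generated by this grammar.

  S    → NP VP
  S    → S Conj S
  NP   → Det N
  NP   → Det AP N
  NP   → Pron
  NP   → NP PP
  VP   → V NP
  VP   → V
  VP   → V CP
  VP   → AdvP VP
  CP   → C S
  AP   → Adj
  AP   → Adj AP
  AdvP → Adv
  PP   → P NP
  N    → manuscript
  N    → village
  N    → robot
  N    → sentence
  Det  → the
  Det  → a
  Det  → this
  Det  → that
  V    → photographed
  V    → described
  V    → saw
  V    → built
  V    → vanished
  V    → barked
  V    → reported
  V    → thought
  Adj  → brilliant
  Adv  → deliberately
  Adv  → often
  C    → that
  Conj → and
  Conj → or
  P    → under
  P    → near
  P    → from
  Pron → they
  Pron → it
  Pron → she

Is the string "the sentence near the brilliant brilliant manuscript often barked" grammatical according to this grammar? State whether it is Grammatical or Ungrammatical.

Grammatical

[S [NP [NP [Det the] [N sentence]] [PP [P near] [NP [Det the] [AP [Adj brilliant] [AP [Adj brilliant]]] [N manuscript]]]] [VP [AdvP [Adv often]] [VP [V barked]]]]
Every word is introduced by a lexical rule and the phrasal rules combine the resulting categories into a single S.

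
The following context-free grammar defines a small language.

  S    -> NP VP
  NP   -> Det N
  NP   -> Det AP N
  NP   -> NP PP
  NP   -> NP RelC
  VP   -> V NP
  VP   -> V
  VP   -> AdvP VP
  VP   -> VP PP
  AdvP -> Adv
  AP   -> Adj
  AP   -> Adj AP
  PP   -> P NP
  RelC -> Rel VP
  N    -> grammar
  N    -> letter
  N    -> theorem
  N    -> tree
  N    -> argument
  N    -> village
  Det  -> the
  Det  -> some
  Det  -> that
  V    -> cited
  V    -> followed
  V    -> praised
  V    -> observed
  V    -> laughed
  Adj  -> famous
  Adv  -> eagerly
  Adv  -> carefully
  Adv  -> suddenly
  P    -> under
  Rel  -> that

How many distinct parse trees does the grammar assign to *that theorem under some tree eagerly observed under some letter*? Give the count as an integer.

The two bracketings:
[S [NP [NP [Det that] [N theorem]] [PP [P under] [NP [Det some] [N tree]]]] [VP [AdvP [Adv eagerly]] [VP [VP [V observed]] [PP [P under] [NP [Det some] [N letter]]]]]]
[S [NP [NP [Det that] [N theorem]] [PP [P under] [NP [Det some] [N tree]]]] [VP [VP [AdvP [Adv eagerly]] [VP [V observed]]] [PP [P under] [NP [Det some] [N letter]]]]]
The trees differ in how a recursive rule is bracketed over the same span.

2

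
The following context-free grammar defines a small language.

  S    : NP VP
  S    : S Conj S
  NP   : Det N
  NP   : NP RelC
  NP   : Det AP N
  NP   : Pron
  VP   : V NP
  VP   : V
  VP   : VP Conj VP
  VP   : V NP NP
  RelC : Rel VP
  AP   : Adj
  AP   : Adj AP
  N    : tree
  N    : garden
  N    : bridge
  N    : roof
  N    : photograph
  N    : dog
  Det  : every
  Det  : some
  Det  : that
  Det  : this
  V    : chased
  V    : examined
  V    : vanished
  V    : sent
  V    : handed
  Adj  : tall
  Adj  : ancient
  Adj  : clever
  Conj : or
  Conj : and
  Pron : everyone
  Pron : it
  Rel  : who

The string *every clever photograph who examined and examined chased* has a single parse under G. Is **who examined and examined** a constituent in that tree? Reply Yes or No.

[S [NP [NP [Det every] [AP [Adj clever]] [N photograph]] [RelC [Rel who] [VP [VP [V examined]] [Conj and] [VP [V examined]]]]] [VP [V chased]]]
The words 'who examined and examined' are exhaustively dominated by a single RelC node (built by RelC → Rel VP), so they form a constituent.

Yes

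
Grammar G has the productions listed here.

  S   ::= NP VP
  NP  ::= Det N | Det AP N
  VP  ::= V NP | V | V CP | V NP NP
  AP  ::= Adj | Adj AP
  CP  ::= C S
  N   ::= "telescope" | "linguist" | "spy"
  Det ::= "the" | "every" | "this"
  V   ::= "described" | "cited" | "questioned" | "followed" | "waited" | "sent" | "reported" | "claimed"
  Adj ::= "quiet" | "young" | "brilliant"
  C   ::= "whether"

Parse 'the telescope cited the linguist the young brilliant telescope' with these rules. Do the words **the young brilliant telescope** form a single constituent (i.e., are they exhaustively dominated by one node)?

[S [NP [Det the] [N telescope]] [VP [V cited] [NP [Det the] [N linguist]] [NP [Det the] [AP [Adj young] [AP [Adj brilliant]]] [N telescope]]]]
The words 'the young brilliant telescope' are exhaustively dominated by a single NP node (built by NP → Det AP N), so they form a constituent.

Yes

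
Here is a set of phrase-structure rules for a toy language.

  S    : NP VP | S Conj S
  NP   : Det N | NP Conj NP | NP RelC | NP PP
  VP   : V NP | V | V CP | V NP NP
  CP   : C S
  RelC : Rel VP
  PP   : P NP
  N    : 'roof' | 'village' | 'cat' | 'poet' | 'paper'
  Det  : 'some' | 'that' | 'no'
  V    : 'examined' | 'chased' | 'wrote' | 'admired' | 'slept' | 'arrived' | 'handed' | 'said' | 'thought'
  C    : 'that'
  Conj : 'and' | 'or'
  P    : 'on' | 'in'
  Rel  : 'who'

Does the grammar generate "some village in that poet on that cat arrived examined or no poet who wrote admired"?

Ungrammatical

For S → NP VP, every NP-prefix leaves a non-VP remainder: after 'some village' the remainder is not a VP; after 'some village in that poet' the remainder is not a VP; after 'some village in that poet on that cat' the remainder is not a VP. The alternative S rule S → S Conj S likewise has no satisfying split.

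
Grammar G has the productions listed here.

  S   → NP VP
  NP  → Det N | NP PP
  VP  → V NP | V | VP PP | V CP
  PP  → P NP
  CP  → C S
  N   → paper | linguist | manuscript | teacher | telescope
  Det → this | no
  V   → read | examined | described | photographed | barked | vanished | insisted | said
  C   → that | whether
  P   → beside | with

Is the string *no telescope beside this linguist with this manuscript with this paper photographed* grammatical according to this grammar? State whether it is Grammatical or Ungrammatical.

S
  NP
    NP
      Det: no
      N: telescope
    PP
      P: beside
      NP
        NP
          Det: this
          N: linguist
        PP
          P: with
          NP
            NP
              Det: this
              N: manuscript
            PP
              P: with
              NP
                Det: this
                N: paper
  VP
    V: photographed
Each bracket corresponds to one application of a listed rule, so the string is derivable from S.

Grammatical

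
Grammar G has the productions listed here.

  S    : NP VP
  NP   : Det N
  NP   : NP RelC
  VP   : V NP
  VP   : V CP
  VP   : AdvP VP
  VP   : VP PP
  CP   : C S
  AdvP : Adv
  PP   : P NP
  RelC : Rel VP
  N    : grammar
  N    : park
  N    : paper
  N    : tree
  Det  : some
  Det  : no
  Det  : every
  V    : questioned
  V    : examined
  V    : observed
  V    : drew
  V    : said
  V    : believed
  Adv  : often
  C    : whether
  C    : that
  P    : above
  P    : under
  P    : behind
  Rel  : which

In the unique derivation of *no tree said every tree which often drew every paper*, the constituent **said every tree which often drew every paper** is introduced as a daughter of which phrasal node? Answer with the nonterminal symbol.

S
  NP
    Det: no
    N: tree
  VP
    V: said
    NP
      NP
        Det: every
        N: tree
      RelC
        Rel: which
        VP
          AdvP
            Adv: often
          VP
            V: drew
            NP
              Det: every
              N: paper
The span 'said every tree which often drew every paper' is the VP node built by VP → V NP.
Its mother is the S built by S → NP VP.

S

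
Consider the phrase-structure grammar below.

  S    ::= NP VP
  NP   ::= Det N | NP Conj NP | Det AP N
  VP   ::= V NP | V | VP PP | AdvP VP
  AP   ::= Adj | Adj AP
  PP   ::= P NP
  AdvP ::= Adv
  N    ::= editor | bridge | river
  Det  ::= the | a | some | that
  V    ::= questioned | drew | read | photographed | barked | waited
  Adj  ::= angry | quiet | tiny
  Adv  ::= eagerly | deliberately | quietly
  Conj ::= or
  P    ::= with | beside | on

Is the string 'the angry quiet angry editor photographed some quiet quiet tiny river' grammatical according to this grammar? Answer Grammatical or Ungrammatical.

S
  NP
    Det: the
    AP
      Adj: angry
      AP
        Adj: quiet
        AP
          Adj: angry
    N: editor
  VP
    V: photographed
    NP
      Det: some
      AP
        Adj: quiet
        AP
          Adj: quiet
          AP
            Adj: tiny
      N: river
Each bracket corresponds to one application of a listed rule, so the string is derivable from S.

Grammatical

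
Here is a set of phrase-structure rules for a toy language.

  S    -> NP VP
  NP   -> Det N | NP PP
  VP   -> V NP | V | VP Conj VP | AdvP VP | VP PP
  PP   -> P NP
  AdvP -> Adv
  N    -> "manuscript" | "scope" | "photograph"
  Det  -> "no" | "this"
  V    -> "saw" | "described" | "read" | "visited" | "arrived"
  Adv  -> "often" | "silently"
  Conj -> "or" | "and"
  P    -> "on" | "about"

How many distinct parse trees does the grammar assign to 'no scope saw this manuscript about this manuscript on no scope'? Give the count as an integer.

5

Two of the 5 distinct bracketings:
[S [NP [Det no] [N scope]] [VP [V saw] [NP [NP [Det this] [N manuscript]] [PP [P about] [NP [NP [Det this] [N manuscript]] [PP [P on] [NP [Det no] [N scope]]]]]]]]
[S [NP [Det no] [N scope]] [VP [V saw] [NP [NP [NP [Det this] [N manuscript]] [PP [P about] [NP [Det this] [N manuscript]]]] [PP [P on] [NP [Det no] [N scope]]]]]]
The trees differ in how a recursive rule is bracketed over the same span.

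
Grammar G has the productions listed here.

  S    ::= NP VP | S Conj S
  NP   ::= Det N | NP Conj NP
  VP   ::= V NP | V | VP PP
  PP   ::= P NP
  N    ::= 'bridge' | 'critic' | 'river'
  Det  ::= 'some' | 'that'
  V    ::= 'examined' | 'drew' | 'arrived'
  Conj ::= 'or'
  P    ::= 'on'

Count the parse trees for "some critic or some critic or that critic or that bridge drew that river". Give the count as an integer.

Two of the 5 distinct bracketings:
[S [NP [NP [Det some] [N critic]] [Conj or] [NP [NP [Det some] [N critic]] [Conj or] [NP [NP [Det that] [N critic]] [Conj or] [NP [Det that] [N bridge]]]]] [VP [V drew] [NP [Det that] [N river]]]]
[S [NP [NP [Det some] [N critic]] [Conj or] [NP [NP [NP [Det some] [N critic]] [Conj or] [NP [Det that] [N critic]]] [Conj or] [NP [Det that] [N bridge]]]] [VP [V drew] [NP [Det that] [N river]]]]
The trees differ in how a recursive rule is bracketed over the same span.

5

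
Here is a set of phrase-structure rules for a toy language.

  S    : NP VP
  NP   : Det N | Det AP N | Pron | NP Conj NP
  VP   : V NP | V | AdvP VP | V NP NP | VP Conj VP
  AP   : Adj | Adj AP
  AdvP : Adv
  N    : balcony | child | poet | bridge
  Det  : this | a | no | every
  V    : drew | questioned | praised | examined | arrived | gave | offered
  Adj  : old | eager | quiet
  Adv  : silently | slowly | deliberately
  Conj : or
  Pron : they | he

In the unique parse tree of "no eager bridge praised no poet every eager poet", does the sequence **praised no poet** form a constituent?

[S [NP [Det no] [AP [Adj eager]] [N bridge]] [VP [V praised] [NP [Det no] [N poet]] [NP [Det every] [AP [Adj eager]] [N poet]]]]
The smallest constituent containing 'praised no poet' is the VP spanning 'praised no poet every eager poet'; no single node in the tree dominates exactly the given words.

No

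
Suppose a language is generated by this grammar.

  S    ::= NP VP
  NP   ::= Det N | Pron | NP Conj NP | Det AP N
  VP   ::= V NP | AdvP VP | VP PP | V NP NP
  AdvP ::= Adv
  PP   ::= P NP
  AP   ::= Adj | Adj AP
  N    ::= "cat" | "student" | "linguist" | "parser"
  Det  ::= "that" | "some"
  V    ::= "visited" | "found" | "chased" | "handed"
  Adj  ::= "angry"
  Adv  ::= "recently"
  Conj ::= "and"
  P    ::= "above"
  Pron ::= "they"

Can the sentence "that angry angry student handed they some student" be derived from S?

[S [NP [Det that] [AP [Adj angry] [AP [Adj angry]]] [N student]] [VP [V handed] [NP [Pron they]] [NP [Det some] [N student]]]]
Every word is introduced by a lexical rule and the phrasal rules combine the resulting categories into a single S.

Grammatical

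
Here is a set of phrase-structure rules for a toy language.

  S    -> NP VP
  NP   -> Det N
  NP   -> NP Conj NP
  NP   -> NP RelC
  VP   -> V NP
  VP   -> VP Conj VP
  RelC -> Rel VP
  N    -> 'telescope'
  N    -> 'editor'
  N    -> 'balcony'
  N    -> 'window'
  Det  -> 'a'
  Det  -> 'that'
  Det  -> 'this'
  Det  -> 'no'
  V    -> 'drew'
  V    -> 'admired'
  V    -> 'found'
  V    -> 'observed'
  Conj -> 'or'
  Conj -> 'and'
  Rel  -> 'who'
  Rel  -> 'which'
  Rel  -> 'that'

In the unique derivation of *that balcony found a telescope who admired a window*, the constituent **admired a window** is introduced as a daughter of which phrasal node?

RelC

[S [NP [Det that] [N balcony]] [VP [V found] [NP [NP [Det a] [N telescope]] [RelC [Rel who] [VP [V admired] [NP [Det a] [N window]]]]]]]
The span 'admired a window' is the VP node built by VP → V NP.
Its mother is the RelC built by RelC → Rel VP.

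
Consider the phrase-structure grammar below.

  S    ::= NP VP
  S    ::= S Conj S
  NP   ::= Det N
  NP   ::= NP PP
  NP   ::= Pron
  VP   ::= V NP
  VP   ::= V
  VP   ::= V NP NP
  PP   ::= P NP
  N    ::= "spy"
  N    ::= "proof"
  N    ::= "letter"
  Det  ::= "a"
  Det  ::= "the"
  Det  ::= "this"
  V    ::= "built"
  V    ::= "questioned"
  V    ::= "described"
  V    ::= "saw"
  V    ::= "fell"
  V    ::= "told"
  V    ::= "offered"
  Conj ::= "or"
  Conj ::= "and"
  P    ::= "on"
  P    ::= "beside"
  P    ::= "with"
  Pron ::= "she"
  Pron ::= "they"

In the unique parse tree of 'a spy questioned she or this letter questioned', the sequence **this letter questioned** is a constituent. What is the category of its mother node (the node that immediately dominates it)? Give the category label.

S

S
  S
    NP
      Det: a
      N: spy
    VP
      V: questioned
      NP
        Pron: she
  Conj: or
  S
    NP
      Det: this
      N: letter
    VP
      V: questioned
The span 'this letter questioned' is the S node built by S → NP VP.
Its mother is the S built by S → S Conj S.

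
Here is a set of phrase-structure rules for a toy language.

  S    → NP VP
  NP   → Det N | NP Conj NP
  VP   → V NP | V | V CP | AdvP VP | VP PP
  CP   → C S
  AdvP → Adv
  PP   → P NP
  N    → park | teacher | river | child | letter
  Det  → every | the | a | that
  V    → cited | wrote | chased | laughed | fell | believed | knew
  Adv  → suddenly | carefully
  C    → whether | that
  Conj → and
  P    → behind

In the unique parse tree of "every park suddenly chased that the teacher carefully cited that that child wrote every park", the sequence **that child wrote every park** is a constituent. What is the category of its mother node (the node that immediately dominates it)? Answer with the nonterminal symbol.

CP

[S [NP [Det every] [N park]] [VP [AdvP [Adv suddenly]] [VP [V chased] [CP [C that] [S [NP [Det the] [N teacher]] [VP [AdvP [Adv carefully]] [VP [V cited] [CP [C that] [S [NP [Det that] [N child]] [VP [V wrote] [NP [Det every] [N park]]]]]]]]]]]]
The span 'that child wrote every park' is the S node built by S → NP VP.
Its mother is the CP built by CP → C S.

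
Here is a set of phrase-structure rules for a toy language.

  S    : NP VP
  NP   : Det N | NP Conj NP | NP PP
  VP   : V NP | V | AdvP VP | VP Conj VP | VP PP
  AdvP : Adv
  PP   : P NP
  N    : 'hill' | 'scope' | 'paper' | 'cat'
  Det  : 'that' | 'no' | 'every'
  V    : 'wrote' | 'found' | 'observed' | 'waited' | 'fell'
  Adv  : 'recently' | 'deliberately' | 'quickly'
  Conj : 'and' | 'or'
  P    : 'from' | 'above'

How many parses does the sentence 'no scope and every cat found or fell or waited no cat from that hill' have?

Two of the 7 distinct bracketings:
[S [NP [NP [Det no] [N scope]] [Conj and] [NP [Det every] [N cat]]] [VP [VP [V found]] [Conj or] [VP [VP [V fell]] [Conj or] [VP [V waited] [NP [NP [Det no] [N cat]] [PP [P from] [NP [Det that] [N hill]]]]]]]]
[S [NP [NP [Det no] [N scope]] [Conj and] [NP [Det every] [N cat]]] [VP [VP [V found]] [Conj or] [VP [VP [V fell]] [Conj or] [VP [VP [V waited] [NP [Det no] [N cat]]] [PP [P from] [NP [Det that] [N hill]]]]]]]
The difference turns on whether NP → NP PP is used at the relevant span, versus an alternative expansion of NP.

7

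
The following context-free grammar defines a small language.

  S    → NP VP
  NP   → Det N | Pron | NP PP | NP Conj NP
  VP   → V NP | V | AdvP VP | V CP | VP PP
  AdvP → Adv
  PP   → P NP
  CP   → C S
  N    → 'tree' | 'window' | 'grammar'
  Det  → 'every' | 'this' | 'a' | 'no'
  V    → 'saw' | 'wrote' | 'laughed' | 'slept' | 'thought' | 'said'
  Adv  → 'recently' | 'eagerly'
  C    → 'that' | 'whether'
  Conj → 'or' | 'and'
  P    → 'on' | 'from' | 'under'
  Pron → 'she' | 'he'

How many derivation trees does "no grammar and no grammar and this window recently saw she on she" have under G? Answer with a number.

6

Two of the 6 distinct bracketings:
[S [NP [NP [Det no] [N grammar]] [Conj and] [NP [NP [Det no] [N grammar]] [Conj and] [NP [Det this] [N window]]]] [VP [AdvP [Adv recently]] [VP [V saw] [NP [NP [Pron she]] [PP [P on] [NP [Pron she]]]]]]]
[S [NP [NP [Det no] [N grammar]] [Conj and] [NP [NP [Det no] [N grammar]] [Conj and] [NP [Det this] [N window]]]] [VP [AdvP [Adv recently]] [VP [VP [V saw] [NP [Pron she]]] [PP [P on] [NP [Pron she]]]]]]
The difference turns on whether NP → NP PP is used at the relevant span, versus an alternative expansion of NP.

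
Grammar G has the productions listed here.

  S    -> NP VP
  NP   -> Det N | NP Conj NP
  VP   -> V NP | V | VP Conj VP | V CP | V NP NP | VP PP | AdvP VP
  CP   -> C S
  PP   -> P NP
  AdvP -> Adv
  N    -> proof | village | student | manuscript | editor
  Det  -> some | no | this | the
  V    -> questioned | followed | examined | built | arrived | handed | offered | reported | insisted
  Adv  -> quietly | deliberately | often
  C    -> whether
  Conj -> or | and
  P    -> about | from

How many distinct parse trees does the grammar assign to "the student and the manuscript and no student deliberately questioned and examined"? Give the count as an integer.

4

Two of the 4 distinct bracketings:
[S [NP [NP [Det the] [N student]] [Conj and] [NP [NP [Det the] [N manuscript]] [Conj and] [NP [Det no] [N student]]]] [VP [VP [AdvP [Adv deliberately]] [VP [V questioned]]] [Conj and] [VP [V examined]]]]
[S [NP [NP [Det the] [N student]] [Conj and] [NP [NP [Det the] [N manuscript]] [Conj and] [NP [Det no] [N student]]]] [VP [AdvP [Adv deliberately]] [VP [VP [V questioned]] [Conj and] [VP [V examined]]]]]
The trees differ in how a recursive rule is bracketed over the same span.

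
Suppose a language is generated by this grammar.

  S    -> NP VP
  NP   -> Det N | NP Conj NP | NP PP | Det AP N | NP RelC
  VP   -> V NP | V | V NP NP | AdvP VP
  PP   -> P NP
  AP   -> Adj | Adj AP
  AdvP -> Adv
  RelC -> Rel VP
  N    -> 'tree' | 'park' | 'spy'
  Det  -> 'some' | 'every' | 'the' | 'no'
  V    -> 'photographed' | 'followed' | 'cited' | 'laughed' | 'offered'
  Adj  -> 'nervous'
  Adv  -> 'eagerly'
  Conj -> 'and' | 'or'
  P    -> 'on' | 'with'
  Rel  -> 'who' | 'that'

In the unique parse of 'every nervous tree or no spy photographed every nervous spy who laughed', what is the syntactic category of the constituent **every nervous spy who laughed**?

NP

[S [NP [NP [Det every] [AP [Adj nervous]] [N tree]] [Conj or] [NP [Det no] [N spy]]] [VP [V photographed] [NP [NP [Det every] [AP [Adj nervous]] [N spy]] [RelC [Rel who] [VP [V laughed]]]]]]
The span 'every nervous spy who laughed' is the NP node built by NP → NP RelC.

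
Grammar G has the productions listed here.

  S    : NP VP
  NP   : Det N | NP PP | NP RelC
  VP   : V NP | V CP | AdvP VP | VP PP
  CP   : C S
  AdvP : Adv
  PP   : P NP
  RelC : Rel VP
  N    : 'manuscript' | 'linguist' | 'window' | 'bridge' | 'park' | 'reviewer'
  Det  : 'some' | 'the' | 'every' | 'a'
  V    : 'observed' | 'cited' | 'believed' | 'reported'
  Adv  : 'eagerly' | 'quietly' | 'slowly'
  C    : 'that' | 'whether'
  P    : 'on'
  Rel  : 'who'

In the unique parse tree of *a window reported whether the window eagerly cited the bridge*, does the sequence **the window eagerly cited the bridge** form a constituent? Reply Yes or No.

[S [NP [Det a] [N window]] [VP [V reported] [CP [C whether] [S [NP [Det the] [N window]] [VP [AdvP [Adv eagerly]] [VP [V cited] [NP [Det the] [N bridge]]]]]]]]
The words 'the window eagerly cited the bridge' are exhaustively dominated by a single S node (built by S → NP VP), so they form a constituent.

Yes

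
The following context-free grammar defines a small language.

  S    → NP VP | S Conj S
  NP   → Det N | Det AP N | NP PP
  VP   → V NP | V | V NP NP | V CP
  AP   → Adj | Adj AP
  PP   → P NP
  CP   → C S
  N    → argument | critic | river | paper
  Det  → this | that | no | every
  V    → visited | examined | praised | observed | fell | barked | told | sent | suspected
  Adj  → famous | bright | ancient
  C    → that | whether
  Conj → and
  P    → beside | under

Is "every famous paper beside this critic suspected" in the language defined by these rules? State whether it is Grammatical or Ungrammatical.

Grammatical

S
  NP
    NP
      Det: every
      AP
        Adj: famous
      N: paper
    PP
      P: beside
      NP
        Det: this
        N: critic
  VP
    V: suspected
The bracketing above is licensed at every node by one of the given productions, with S at the root.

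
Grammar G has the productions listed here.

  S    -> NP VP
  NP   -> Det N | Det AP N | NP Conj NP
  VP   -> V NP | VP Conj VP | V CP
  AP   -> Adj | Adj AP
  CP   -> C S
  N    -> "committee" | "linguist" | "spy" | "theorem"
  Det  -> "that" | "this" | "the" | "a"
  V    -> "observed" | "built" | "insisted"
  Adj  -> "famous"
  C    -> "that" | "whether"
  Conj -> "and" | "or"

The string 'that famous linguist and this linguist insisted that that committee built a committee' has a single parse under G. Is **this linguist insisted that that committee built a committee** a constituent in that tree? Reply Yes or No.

[S [NP [NP [Det that] [AP [Adj famous]] [N linguist]] [Conj and] [NP [Det this] [N linguist]]] [VP [V insisted] [CP [C that] [S [NP [Det that] [N committee]] [VP [V built] [NP [Det a] [N committee]]]]]]]
The smallest constituent containing 'this linguist insisted that that committee built a committee' is the S spanning 'that famous linguist and this linguist insisted that that committee built a committee'; no single node in the tree dominates exactly the given words.

No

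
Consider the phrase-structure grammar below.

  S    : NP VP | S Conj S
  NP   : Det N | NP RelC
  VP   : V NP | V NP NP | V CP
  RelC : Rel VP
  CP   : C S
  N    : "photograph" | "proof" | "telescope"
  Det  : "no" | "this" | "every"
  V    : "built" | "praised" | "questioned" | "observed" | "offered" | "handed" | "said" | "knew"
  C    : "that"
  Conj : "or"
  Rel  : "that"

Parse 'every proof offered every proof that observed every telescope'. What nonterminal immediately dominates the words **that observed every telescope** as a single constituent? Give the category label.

RelC

S
  NP
    Det: every
    N: proof
  VP
    V: offered
    NP
      NP
        Det: every
        N: proof
      RelC
        Rel: that
        VP
          V: observed
          NP
            Det: every
            N: telescope
The span 'that observed every telescope' is the RelC node built by RelC → Rel VP.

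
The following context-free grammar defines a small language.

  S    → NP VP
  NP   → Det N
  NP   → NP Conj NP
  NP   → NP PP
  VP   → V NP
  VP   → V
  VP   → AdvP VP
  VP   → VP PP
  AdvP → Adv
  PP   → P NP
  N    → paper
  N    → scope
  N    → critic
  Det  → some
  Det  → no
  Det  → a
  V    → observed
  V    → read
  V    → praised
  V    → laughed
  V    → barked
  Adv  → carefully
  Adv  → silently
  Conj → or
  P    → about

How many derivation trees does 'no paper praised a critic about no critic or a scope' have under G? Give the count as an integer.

Two of the 3 distinct bracketings:
[S [NP [Det no] [N paper]] [VP [V praised] [NP [NP [NP [Det a] [N critic]] [PP [P about] [NP [Det no] [N critic]]]] [Conj or] [NP [Det a] [N scope]]]]]
[S [NP [Det no] [N paper]] [VP [V praised] [NP [NP [Det a] [N critic]] [PP [P about] [NP [NP [Det no] [N critic]] [Conj or] [NP [Det a] [N scope]]]]]]]
The trees differ in how a recursive rule is bracketed over the same span.

3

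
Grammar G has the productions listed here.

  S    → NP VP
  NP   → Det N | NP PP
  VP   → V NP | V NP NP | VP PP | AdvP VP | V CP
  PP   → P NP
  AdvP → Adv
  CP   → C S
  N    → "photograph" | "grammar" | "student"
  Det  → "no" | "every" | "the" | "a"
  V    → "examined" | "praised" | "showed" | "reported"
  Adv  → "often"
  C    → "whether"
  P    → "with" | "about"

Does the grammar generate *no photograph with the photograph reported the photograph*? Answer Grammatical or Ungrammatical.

[S [NP [NP [Det no] [N photograph]] [PP [P with] [NP [Det the] [N photograph]]]] [VP [V reported] [NP [Det the] [N photograph]]]]
Every word is introduced by a lexical rule and the phrasal rules combine the resulting categories into a single S.

Grammatical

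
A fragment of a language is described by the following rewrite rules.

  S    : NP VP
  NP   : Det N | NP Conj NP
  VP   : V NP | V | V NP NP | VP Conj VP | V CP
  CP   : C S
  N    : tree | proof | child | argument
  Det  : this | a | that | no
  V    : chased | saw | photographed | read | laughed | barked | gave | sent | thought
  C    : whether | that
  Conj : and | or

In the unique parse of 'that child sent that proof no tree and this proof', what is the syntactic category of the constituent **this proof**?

[S [NP [Det that] [N child]] [VP [V sent] [NP [Det that] [N proof]] [NP [NP [Det no] [N tree]] [Conj and] [NP [Det this] [N proof]]]]]
The span 'this proof' is the NP node built by NP → Det N.

NP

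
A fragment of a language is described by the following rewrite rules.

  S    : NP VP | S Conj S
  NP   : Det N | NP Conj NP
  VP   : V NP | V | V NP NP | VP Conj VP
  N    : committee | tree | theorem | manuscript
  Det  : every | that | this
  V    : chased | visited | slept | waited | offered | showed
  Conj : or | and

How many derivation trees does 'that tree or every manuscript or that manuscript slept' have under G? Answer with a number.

The two bracketings:
[S [NP [NP [Det that] [N tree]] [Conj or] [NP [NP [Det every] [N manuscript]] [Conj or] [NP [Det that] [N manuscript]]]] [VP [V slept]]]
[S [NP [NP [NP [Det that] [N tree]] [Conj or] [NP [Det every] [N manuscript]]] [Conj or] [NP [Det that] [N manuscript]]] [VP [V slept]]]
The trees differ in how a recursive rule is bracketed over the same span.

2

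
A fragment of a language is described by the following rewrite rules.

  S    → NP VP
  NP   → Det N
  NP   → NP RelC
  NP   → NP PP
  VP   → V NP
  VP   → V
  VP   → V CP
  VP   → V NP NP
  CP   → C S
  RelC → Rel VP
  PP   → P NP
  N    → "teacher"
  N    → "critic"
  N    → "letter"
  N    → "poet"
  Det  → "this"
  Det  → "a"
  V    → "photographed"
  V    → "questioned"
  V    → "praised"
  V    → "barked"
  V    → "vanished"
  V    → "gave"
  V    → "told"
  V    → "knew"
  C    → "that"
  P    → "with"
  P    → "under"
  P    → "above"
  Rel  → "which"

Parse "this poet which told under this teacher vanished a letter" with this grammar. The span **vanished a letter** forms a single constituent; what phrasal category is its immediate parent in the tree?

S

[S [NP [NP [NP [Det this] [N poet]] [RelC [Rel which] [VP [V told]]]] [PP [P under] [NP [Det this] [N teacher]]]] [VP [V vanished] [NP [Det a] [N letter]]]]
The span 'vanished a letter' is the VP node built by VP → V NP.
Its mother is the S built by S → NP VP.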